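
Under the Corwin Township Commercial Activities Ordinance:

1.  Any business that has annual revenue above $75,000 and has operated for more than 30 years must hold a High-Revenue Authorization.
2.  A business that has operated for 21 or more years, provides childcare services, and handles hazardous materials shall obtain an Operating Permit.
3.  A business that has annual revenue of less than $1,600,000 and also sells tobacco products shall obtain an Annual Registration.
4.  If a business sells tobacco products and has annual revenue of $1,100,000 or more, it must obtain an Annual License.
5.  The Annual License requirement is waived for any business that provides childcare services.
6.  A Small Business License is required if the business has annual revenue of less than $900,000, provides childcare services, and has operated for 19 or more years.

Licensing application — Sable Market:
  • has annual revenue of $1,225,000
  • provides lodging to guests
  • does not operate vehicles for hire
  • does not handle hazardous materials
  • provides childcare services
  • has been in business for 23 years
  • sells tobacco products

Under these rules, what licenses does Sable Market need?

1. revenue $1,225,000 > $75,000; years in business 23 ≤ 30 → High-Revenue Authorization not required.
2. years in business 23 ≥ 21; provides childcare services; does not handle hazardous materials → Operating Permit not required.
3. revenue $1,225,000 < $1,600,000; sells tobacco products → Annual Registration required.
4. sells tobacco products; revenue $1,225,000 ≥ $1,100,000 → Annual License required.
5. provides childcare services → exempt from Annual License.
6. revenue $1,225,000 ≥ $900,000; provides childcare services; years in business 23 ≥ 19 → Small Business License not required.

Annual Registration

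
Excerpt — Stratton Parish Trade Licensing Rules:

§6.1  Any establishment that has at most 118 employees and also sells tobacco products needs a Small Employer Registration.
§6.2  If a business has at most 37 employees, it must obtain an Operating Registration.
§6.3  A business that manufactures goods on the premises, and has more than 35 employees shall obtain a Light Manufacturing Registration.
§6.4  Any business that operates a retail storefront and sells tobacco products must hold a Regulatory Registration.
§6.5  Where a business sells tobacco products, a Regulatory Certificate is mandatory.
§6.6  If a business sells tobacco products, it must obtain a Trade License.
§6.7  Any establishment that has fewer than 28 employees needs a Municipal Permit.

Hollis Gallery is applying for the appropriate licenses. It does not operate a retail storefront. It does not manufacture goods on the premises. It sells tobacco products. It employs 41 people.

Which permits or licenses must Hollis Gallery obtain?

Regulatory Certificate, Small Employer Registration, Trade License

§6.1 employees 41 ≤ 118; sells tobacco products → Small Employer Registration required.
§6.2 employees 41 > 37 → Operating Registration not required.
§6.3 does not manufacture goods on the premises; employees 41 > 35 → Light Manufacturing Registration not required.
§6.4 does not operate a retail storefront; sells tobacco products → Regulatory Registration not required.
§6.5 sells tobacco products → Regulatory Certificate required.
§6.6 sells tobacco products → Trade License required.
§6.7 employees 41 ≥ 28 → Municipal Permit not required.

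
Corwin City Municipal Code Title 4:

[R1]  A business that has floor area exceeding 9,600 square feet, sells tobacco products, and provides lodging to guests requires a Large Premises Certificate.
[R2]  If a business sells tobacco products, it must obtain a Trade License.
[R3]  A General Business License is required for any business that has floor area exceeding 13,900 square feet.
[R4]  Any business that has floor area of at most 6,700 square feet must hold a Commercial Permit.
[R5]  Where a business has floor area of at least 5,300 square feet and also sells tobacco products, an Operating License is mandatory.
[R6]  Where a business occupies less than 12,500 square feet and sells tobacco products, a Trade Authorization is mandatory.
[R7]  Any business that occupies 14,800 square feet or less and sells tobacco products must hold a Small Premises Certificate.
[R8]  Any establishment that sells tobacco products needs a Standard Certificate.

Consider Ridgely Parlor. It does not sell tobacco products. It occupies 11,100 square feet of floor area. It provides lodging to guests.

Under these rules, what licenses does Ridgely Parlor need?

None

[R1] floor area 11,100 square feet > 9,600 square feet; does not sell tobacco products; provides lodging to guests → Large Premises Certificate not required.
[R2] does not sell tobacco products → Trade License not required.
[R3] floor area 11,100 square feet ≤ 13,900 square feet → General Business License not required.
[R4] floor area 11,100 square feet > 6,700 square feet → Commercial Permit not required.
[R5] floor area 11,100 square feet ≥ 5,300 square feet; does not sell tobacco products → Operating License not required.
[R6] floor area 11,100 square feet < 12,500 square feet; does not sell tobacco products → Trade Authorization not required.
[R7] floor area 11,100 square feet ≤ 14,800 square feet; does not sell tobacco products → Small Premises Certificate not required.
[R8] does not sell tobacco products → Standard Certificate not required.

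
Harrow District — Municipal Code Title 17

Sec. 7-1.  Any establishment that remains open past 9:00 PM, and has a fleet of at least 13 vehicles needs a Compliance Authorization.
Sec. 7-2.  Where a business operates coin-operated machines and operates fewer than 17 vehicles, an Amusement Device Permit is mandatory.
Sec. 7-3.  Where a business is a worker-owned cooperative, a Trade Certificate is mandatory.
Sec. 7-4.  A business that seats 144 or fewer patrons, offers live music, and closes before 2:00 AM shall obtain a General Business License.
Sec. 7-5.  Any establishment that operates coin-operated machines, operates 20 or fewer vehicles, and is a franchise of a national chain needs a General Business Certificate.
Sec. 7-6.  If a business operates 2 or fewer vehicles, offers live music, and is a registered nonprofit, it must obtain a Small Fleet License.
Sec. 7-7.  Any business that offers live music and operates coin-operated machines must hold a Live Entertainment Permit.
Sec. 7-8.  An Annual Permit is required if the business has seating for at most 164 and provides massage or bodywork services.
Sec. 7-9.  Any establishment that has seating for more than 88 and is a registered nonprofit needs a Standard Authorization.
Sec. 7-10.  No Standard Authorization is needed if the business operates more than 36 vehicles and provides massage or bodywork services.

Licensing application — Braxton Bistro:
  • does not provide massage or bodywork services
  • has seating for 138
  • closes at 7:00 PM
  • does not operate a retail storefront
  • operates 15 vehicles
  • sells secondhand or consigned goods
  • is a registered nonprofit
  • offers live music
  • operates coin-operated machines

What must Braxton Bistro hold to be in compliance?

Sec. 7-1. closes 7:00 PM, at/before 9:00 PM; vehicles 15 ≥ 13 → Compliance Authorization not required.
Sec. 7-2. operates coin-operated machines; vehicles 15 < 17 → Amusement Device Permit required.
Sec. 7-3. is a registered nonprofit (not: is a worker-owned cooperative) → Trade Certificate not required.
Sec. 7-4. seating 138 ≤ 144; offers live music; closes 7:00 PM, at/before 2:00 AM → General Business License required.
Sec. 7-5. operates coin-operated machines; vehicles 15 ≤ 20; is a registered nonprofit (not: is a franchise of a national chain) → General Business Certificate not required.
Sec. 7-6. vehicles 15 > 2; offers live music; is a registered nonprofit → Small Fleet License not required.
Sec. 7-7. offers live music; operates coin-operated machines → Live Entertainment Permit required.
Sec. 7-8. seating 138 ≤ 164; does not provide massage or bodywork services → Annual Permit not required.
Sec. 7-9. seating 138 > 88; is a registered nonprofit → Standard Authorization required.
Sec. 7-10. vehicles 15 ≤ 36; does not provide massage or bodywork services → Standard Authorization exemption does not apply.

Amusement Device Permit, General Business License, Live Entertainment Permit, Standard Authorization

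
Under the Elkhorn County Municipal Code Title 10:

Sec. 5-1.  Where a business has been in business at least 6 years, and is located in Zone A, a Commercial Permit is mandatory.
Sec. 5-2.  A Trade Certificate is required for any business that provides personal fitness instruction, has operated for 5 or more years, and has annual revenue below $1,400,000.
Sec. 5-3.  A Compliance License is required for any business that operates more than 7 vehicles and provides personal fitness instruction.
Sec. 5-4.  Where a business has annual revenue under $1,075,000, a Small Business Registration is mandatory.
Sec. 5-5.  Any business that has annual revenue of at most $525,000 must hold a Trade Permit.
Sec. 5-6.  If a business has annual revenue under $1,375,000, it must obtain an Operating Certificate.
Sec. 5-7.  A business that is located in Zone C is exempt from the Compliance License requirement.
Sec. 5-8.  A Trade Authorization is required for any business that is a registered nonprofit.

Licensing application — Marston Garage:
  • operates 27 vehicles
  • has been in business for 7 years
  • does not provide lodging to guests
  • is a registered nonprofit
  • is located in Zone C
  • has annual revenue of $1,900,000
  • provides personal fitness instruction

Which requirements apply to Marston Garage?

Trade Authorization

Sec. 5-1. years in business 7 ≥ 6; is located in Zone C (not: is located in Zone A) → Commercial Permit not required.
Sec. 5-2. provides personal fitness instruction; years in business 7 ≥ 5; revenue $1,900,000 ≥ $1,400,000 → Trade Certificate not required.
Sec. 5-3. vehicles 27 > 7; provides personal fitness instruction → Compliance License required.
Sec. 5-4. revenue $1,900,000 ≥ $1,075,000 → Small Business Registration not required.
Sec. 5-5. revenue $1,900,000 > $525,000 → Trade Permit not required.
Sec. 5-6. revenue $1,900,000 ≥ $1,375,000 → Operating Certificate not required.
Sec. 5-7. is located in Zone C → exempt from Compliance License.
Sec. 5-8. is a registered nonprofit → Trade Authorization required.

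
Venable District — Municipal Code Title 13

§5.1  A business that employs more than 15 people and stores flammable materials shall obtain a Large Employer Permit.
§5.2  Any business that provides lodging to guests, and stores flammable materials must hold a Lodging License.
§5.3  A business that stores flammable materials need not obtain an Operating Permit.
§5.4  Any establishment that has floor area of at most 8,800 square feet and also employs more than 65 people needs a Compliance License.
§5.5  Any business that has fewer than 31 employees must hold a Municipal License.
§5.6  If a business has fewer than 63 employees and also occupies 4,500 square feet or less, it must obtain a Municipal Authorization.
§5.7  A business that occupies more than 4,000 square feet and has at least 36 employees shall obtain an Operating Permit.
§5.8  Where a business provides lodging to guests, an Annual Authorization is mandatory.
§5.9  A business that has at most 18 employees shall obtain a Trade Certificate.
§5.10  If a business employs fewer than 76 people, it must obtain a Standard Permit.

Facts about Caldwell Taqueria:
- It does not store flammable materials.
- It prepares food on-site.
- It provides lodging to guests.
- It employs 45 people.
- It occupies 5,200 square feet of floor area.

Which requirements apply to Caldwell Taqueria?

Annual Authorization, Operating Permit, Standard Permit

§5.1 employees 45 > 15; does not store flammable materials → Large Employer Permit not required.
§5.2 provides lodging to guests; does not store flammable materials → Lodging License not required.
§5.3 does not store flammable materials → Operating Permit exemption does not apply.
§5.4 floor area 5,200 square feet ≤ 8,800 square feet; employees 45 ≤ 65 → Compliance License not required.
§5.5 employees 45 ≥ 31 → Municipal License not required.
§5.6 employees 45 < 63; floor area 5,200 square feet > 4,500 square feet → Municipal Authorization not required.
§5.7 floor area 5,200 square feet > 4,000 square feet; employees 45 ≥ 36 → Operating Permit required.
§5.8 provides lodging to guests → Annual Authorization required.
§5.9 employees 45 > 18 → Trade Certificate not required.
§5.10 employees 45 < 76 → Standard Permit required.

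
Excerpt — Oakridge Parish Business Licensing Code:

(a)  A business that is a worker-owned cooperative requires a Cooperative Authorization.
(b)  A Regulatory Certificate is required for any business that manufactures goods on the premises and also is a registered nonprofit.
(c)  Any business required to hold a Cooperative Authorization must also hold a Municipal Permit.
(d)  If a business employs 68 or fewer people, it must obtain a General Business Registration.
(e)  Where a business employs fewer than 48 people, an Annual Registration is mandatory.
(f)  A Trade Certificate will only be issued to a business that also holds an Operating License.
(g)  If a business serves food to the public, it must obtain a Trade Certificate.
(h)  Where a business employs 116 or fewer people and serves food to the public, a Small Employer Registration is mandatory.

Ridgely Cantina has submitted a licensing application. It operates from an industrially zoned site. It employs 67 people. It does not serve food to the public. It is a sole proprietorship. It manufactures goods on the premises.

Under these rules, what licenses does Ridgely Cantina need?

(a) is a sole proprietorship (not: is a worker-owned cooperative) → Cooperative Authorization not required.
(b) manufactures goods on the premises; is a sole proprietorship (not: is a registered nonprofit) → Regulatory Certificate not required.
(c) Cooperative Authorization is not required → no effect.
(d) employees 67 ≤ 68 → General Business Registration required.
(e) employees 67 ≥ 48 → Annual Registration not required.
(f) Trade Certificate is not required → no effect.
(g) does not serve food to the public → Trade Certificate not required.
(h) employees 67 ≤ 116; does not serve food to the public → Small Employer Registration not required.

General Business Registration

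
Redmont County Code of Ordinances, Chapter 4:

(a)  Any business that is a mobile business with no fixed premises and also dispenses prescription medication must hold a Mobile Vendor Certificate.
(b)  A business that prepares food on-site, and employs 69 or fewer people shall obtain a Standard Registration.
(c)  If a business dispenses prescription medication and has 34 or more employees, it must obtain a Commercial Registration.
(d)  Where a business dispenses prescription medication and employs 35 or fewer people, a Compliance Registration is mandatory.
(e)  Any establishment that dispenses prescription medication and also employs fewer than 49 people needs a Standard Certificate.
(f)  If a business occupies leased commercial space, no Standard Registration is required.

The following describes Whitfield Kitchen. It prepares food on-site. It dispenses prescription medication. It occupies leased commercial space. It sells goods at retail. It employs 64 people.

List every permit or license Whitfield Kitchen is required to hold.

(a) occupies leased commercial space (not: is a mobile business with no fixed premises); dispenses prescription medication → Mobile Vendor Certificate not required.
(b) prepares food on-site; employees 64 ≤ 69 → Standard Registration required.
(c) dispenses prescription medication; employees 64 ≥ 34 → Commercial Registration required.
(d) dispenses prescription medication; employees 64 > 35 → Compliance Registration not required.
(e) dispenses prescription medication; employees 64 ≥ 49 → Standard Certificate not required.
(f) occupies leased commercial space → exempt from Standard Registration.

Commercial Registration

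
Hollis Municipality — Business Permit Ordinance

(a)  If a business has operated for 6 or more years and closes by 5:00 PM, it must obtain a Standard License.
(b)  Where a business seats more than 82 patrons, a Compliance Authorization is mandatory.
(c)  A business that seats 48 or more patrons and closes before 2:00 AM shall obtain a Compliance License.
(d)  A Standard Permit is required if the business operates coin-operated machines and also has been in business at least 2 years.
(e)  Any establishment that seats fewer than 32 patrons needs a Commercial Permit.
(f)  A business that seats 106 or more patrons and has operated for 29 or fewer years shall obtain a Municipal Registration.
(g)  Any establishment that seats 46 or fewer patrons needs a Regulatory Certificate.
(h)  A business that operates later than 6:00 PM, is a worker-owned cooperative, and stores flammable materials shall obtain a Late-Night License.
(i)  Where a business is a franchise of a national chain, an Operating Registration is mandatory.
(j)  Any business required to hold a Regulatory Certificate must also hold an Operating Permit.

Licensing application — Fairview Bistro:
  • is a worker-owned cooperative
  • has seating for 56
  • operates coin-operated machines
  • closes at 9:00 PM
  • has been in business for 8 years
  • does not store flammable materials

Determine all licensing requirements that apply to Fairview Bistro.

Compliance License, Standard Permit

(a) years in business 8 ≥ 6; closes 9:00 PM, after 5:00 PM → Standard License not required.
(b) seating 56 ≤ 82 → Compliance Authorization not required.
(c) seating 56 ≥ 48; closes 9:00 PM, at/before 2:00 AM → Compliance License required.
(d) operates coin-operated machines; years in business 8 ≥ 2 → Standard Permit required.
(e) seating 56 ≥ 32 → Commercial Permit not required.
(f) seating 56 < 106; years in business 8 ≤ 29 → Municipal Registration not required.
(g) seating 56 > 46 → Regulatory Certificate not required.
(h) closes 9:00 PM, after 6:00 PM; is a worker-owned cooperative; does not store flammable materials → Late-Night License not required.
(i) is a worker-owned cooperative (not: is a franchise of a national chain) → Operating Registration not required.
(j) Regulatory Certificate is not required → no effect.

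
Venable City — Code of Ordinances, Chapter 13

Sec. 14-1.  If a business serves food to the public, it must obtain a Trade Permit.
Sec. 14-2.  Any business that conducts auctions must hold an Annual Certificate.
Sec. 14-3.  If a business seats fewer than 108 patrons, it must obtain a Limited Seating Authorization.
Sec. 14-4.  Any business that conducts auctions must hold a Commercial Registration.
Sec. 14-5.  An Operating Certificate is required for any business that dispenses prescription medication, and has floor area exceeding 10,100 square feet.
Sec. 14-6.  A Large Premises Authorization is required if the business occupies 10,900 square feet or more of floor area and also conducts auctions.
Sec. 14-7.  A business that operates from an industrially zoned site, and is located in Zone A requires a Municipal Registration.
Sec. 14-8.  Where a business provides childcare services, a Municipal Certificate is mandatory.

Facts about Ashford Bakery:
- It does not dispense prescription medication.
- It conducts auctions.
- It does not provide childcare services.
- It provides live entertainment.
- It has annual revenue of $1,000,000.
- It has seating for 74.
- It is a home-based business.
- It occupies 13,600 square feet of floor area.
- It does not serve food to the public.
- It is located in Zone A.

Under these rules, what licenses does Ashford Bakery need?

Annual Certificate, Commercial Registration, Large Premises Authorization, Limited Seating Authorization

Sec. 14-1. does not serve food to the public → Trade Permit not required.
Sec. 14-2. conducts auctions → Annual Certificate required.
Sec. 14-3. seating 74 < 108 → Limited Seating Authorization required.
Sec. 14-4. conducts auctions → Commercial Registration required.
Sec. 14-5. does not dispense prescription medication; floor area 13,600 square feet > 10,100 square feet → Operating Certificate not required.
Sec. 14-6. floor area 13,600 square feet ≥ 10,900 square feet; conducts auctions → Large Premises Authorization required.
Sec. 14-7. is a home-based business (not: operates from an industrially zoned site); is located in Zone A → Municipal Registration not required.
Sec. 14-8. does not provide childcare services → Municipal Certificate not required.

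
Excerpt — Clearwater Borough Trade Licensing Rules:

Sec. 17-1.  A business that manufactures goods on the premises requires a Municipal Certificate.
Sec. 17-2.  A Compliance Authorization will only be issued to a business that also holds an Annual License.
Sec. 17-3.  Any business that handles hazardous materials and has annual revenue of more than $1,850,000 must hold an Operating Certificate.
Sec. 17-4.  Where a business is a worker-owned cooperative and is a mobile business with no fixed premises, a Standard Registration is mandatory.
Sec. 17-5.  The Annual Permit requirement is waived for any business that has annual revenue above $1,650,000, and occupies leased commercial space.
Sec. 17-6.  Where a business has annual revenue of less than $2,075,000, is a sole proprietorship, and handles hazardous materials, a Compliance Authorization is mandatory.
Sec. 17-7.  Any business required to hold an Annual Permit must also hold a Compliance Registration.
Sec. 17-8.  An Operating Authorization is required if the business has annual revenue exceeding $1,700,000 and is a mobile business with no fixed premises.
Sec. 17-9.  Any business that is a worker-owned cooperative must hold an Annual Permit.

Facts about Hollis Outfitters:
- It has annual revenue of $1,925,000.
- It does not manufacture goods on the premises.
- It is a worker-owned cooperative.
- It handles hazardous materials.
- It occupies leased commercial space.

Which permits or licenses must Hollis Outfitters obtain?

Operating Certificate

Sec. 17-1. does not manufacture goods on the premises → Municipal Certificate not required.
Sec. 17-2. Compliance Authorization is not required → no effect.
Sec. 17-3. handles hazardous materials; revenue $1,925,000 > $1,850,000 → Operating Certificate required.
Sec. 17-4. is a worker-owned cooperative; occupies leased commercial space (not: is a mobile business with no fixed premises) → Standard Registration not required.
Sec. 17-5. revenue $1,925,000 > $1,650,000; occupies leased commercial space → exempt from Annual Permit.
Sec. 17-6. revenue $1,925,000 < $2,075,000; is a worker-owned cooperative (not: is a sole proprietorship); handles hazardous materials → Compliance Authorization not required.
Sec. 17-7. Annual Permit is not required → no effect.
Sec. 17-8. revenue $1,925,000 > $1,700,000; occupies leased commercial space (not: is a mobile business with no fixed premises) → Operating Authorization not required.
Sec. 17-9. is a worker-owned cooperative → Annual Permit required.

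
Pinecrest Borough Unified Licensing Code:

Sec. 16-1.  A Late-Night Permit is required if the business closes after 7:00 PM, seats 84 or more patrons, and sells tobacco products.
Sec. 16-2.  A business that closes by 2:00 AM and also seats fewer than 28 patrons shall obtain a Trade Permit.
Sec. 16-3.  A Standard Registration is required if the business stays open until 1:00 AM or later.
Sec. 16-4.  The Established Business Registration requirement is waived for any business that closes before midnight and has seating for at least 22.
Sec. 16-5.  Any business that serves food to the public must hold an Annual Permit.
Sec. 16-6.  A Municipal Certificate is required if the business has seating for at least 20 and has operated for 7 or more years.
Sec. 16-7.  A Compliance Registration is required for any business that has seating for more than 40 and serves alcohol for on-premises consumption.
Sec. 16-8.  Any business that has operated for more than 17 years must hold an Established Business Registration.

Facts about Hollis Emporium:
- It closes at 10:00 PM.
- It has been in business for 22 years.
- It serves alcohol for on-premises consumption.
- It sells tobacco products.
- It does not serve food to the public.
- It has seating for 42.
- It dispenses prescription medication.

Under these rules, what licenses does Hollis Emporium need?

Sec. 16-1. closes 10:00 PM, after 7:00 PM; seating 42 < 84; sells tobacco products → Late-Night Permit not required.
Sec. 16-2. closes 10:00 PM, at/before 2:00 AM; seating 42 ≥ 28 → Trade Permit not required.
Sec. 16-3. closes 10:00 PM, at/before 1:00 AM → Standard Registration not required.
Sec. 16-4. closes 10:00 PM, at/before midnight; seating 42 ≥ 22 → exempt from Established Business Registration.
Sec. 16-5. does not serve food to the public → Annual Permit not required.
Sec. 16-6. seating 42 ≥ 20; years in business 22 ≥ 7 → Municipal Certificate required.
Sec. 16-7. seating 42 > 40; serves alcohol for on-premises consumption → Compliance Registration required.
Sec. 16-8. years in business 22 > 17 → Established Business Registration required.

Compliance Registration, Municipal Certificate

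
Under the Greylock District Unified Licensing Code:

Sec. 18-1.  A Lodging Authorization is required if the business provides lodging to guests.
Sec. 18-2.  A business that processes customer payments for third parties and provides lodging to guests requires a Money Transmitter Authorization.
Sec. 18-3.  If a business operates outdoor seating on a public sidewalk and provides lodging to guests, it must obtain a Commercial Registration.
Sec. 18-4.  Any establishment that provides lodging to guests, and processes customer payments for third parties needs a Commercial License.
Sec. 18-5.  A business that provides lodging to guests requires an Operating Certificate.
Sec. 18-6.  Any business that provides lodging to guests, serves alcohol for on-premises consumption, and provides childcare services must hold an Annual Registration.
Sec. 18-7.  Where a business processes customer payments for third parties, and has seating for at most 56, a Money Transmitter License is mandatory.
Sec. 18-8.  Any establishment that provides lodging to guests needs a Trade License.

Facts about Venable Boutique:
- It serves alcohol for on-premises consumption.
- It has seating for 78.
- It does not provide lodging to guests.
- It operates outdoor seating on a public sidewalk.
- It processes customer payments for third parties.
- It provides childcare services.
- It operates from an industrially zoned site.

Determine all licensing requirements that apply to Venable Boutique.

None

Sec. 18-1. does not provide lodging to guests → Lodging Authorization not required.
Sec. 18-2. processes customer payments for third parties; does not provide lodging to guests → Money Transmitter Authorization not required.
Sec. 18-3. operates outdoor seating on a public sidewalk; does not provide lodging to guests → Commercial Registration not required.
Sec. 18-4. does not provide lodging to guests; processes customer payments for third parties → Commercial License not required.
Sec. 18-5. does not provide lodging to guests → Operating Certificate not required.
Sec. 18-6. does not provide lodging to guests; serves alcohol for on-premises consumption; provides childcare services → Annual Registration not required.
Sec. 18-7. processes customer payments for third parties; seating 78 > 56 → Money Transmitter License not required.
Sec. 18-8. does not provide lodging to guests → Trade License not required.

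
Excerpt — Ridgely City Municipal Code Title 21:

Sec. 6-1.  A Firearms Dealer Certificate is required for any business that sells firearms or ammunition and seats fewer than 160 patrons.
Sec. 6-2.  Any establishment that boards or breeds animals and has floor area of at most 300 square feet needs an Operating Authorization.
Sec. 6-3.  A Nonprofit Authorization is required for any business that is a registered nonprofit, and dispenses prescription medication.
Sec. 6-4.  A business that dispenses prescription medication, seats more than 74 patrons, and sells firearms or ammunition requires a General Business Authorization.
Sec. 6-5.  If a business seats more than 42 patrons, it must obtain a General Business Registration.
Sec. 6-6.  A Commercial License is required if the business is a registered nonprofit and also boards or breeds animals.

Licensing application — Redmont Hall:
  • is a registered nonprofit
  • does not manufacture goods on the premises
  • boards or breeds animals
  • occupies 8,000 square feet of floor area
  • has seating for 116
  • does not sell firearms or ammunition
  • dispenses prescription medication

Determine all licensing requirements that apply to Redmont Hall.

Commercial License, General Business Registration, Nonprofit Authorization

Sec. 6-1. does not sell firearms or ammunition; seating 116 < 160 → Firearms Dealer Certificate not required.
Sec. 6-2. boards or breeds animals; floor area 8,000 square feet > 300 square feet → Operating Authorization not required.
Sec. 6-3. is a registered nonprofit; dispenses prescription medication → Nonprofit Authorization required.
Sec. 6-4. dispenses prescription medication; seating 116 > 74; does not sell firearms or ammunition → General Business Authorization not required.
Sec. 6-5. seating 116 > 42 → General Business Registration required.
Sec. 6-6. is a registered nonprofit; boards or breeds animals → Commercial License required.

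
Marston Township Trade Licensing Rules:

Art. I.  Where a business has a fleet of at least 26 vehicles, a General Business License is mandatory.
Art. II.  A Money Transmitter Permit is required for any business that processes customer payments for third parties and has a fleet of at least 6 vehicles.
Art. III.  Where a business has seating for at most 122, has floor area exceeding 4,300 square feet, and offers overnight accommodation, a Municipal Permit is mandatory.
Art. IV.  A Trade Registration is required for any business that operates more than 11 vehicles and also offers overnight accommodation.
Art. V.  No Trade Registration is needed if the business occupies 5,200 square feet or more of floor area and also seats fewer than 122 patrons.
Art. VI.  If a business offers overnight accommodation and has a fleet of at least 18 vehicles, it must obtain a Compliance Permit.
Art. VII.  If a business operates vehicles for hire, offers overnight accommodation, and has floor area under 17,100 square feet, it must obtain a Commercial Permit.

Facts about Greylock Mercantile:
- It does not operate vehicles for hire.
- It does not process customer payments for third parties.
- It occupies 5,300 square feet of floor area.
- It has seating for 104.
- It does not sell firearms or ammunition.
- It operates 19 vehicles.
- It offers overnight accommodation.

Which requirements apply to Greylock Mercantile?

Art. I. vehicles 19 < 26 → General Business License not required.
Art. II. does not process customer payments for third parties; vehicles 19 ≥ 6 → Money Transmitter Permit not required.
Art. III. seating 104 ≤ 122; floor area 5,300 square feet > 4,300 square feet; offers overnight accommodation → Municipal Permit required.
Art. IV. vehicles 19 > 11; offers overnight accommodation → Trade Registration required.
Art. V. floor area 5,300 square feet ≥ 5,200 square feet; seating 104 < 122 → exempt from Trade Registration.
Art. VI. offers overnight accommodation; vehicles 19 ≥ 18 → Compliance Permit required.
Art. VII. does not operate vehicles for hire; offers overnight accommodation; floor area 5,300 square feet < 17,100 square feet → Commercial Permit not required.

Compliance Permit, Municipal Permit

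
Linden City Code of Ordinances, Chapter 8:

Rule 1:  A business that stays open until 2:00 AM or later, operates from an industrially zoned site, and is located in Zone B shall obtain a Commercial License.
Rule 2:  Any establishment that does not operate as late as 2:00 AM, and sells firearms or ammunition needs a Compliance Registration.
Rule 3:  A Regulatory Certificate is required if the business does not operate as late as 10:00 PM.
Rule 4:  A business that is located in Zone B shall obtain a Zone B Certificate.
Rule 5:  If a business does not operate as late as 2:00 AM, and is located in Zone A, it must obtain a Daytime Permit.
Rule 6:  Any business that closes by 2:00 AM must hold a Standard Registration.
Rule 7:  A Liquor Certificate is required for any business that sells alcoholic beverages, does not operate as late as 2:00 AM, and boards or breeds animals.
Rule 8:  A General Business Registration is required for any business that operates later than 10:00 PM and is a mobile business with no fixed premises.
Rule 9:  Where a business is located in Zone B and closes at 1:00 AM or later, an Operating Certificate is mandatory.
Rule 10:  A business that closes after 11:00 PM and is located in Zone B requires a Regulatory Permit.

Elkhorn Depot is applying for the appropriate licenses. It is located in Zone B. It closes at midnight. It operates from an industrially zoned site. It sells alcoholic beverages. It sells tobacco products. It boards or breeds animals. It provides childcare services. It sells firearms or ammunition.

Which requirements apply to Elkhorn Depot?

Rule 1: closes midnight, at/before 2:00 AM; operates from an industrially zoned site; is located in Zone B → Commercial License not required.
Rule 2: closes midnight, at/before 2:00 AM; sells firearms or ammunition → Compliance Registration required.
Rule 3: closes midnight, after 10:00 PM → Regulatory Certificate not required.
Rule 4: is located in Zone B → Zone B Certificate required.
Rule 5: closes midnight, at/before 2:00 AM; is located in Zone B (not: is located in Zone A) → Daytime Permit not required.
Rule 6: closes midnight, at/before 2:00 AM → Standard Registration required.
Rule 7: sells alcoholic beverages; closes midnight, at/before 2:00 AM; boards or breeds animals → Liquor Certificate required.
Rule 8: closes midnight, after 10:00 PM; operates from an industrially zoned site (not: is a mobile business with no fixed premises) → General Business Registration not required.
Rule 9: is located in Zone B; closes midnight, at/before 1:00 AM → Operating Certificate not required.
Rule 10: closes midnight, after 11:00 PM; is located in Zone B → Regulatory Permit required.

Compliance Registration, Liquor Certificate, Regulatory Permit, Standard Registration, Zone B Certificate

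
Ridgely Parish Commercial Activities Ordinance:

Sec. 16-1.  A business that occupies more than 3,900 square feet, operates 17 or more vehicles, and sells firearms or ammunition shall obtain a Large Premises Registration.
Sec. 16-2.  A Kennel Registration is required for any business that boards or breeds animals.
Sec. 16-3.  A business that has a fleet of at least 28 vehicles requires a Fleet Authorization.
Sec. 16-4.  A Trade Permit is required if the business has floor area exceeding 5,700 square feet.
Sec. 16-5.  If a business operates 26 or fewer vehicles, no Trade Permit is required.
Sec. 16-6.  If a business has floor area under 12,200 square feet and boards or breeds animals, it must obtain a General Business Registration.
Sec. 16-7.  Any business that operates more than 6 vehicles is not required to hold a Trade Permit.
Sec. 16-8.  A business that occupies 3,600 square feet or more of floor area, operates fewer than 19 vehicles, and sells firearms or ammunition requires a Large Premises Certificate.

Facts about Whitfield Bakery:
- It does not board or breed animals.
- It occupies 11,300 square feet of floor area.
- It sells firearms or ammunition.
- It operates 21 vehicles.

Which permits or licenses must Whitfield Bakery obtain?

Sec. 16-1. floor area 11,300 square feet > 3,900 square feet; vehicles 21 ≥ 17; sells firearms or ammunition → Large Premises Registration required.
Sec. 16-2. does not board or breed animals → Kennel Registration not required.
Sec. 16-3. vehicles 21 < 28 → Fleet Authorization not required.
Sec. 16-4. floor area 11,300 square feet > 5,700 square feet → Trade Permit required.
Sec. 16-5. vehicles 21 ≤ 26 → exempt from Trade Permit.
Sec. 16-6. floor area 11,300 square feet < 12,200 square feet; does not board or breed animals → General Business Registration not required.
Sec. 16-7. vehicles 21 > 6 → exempt from Trade Permit.
Sec. 16-8. floor area 11,300 square feet ≥ 3,600 square feet; vehicles 21 ≥ 19; sells firearms or ammunition → Large Premises Certificate not required.

Large Premises Registration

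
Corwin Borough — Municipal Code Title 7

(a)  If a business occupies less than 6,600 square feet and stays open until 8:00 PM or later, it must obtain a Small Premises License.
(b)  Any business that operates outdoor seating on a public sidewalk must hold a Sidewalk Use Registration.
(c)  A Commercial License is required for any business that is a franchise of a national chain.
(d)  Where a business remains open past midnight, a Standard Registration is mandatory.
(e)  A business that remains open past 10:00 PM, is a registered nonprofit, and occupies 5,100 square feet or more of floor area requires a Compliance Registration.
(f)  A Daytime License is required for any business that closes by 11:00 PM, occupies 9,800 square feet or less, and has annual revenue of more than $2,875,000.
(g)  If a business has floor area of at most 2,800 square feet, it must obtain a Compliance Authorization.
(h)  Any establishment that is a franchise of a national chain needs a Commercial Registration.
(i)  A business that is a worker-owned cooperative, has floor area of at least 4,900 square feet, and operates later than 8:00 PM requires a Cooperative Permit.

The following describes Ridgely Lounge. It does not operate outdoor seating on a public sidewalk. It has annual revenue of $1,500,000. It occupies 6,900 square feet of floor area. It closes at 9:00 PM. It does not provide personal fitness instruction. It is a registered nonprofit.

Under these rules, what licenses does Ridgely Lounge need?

(a) floor area 6,900 square feet ≥ 6,600 square feet; closes 9:00 PM, after 8:00 PM → Small Premises License not required.
(b) does not operate outdoor seating on a public sidewalk → Sidewalk Use Registration not required.
(c) is a registered nonprofit (not: is a franchise of a national chain) → Commercial License not required.
(d) closes 9:00 PM, at/before midnight → Standard Registration not required.
(e) closes 9:00 PM, at/before 10:00 PM; is a registered nonprofit; floor area 6,900 square feet ≥ 5,100 square feet → Compliance Registration not required.
(f) closes 9:00 PM, at/before 11:00 PM; floor area 6,900 square feet ≤ 9,800 square feet; revenue $1,500,000 ≤ $2,875,000 → Daytime License not required.
(g) floor area 6,900 square feet > 2,800 square feet → Compliance Authorization not required.
(h) is a registered nonprofit (not: is a franchise of a national chain) → Commercial Registration not required.
(i) is a registered nonprofit (not: is a worker-owned cooperative); floor area 6,900 square feet ≥ 4,900 square feet; closes 9:00 PM, after 8:00 PM → Cooperative Permit not required.

None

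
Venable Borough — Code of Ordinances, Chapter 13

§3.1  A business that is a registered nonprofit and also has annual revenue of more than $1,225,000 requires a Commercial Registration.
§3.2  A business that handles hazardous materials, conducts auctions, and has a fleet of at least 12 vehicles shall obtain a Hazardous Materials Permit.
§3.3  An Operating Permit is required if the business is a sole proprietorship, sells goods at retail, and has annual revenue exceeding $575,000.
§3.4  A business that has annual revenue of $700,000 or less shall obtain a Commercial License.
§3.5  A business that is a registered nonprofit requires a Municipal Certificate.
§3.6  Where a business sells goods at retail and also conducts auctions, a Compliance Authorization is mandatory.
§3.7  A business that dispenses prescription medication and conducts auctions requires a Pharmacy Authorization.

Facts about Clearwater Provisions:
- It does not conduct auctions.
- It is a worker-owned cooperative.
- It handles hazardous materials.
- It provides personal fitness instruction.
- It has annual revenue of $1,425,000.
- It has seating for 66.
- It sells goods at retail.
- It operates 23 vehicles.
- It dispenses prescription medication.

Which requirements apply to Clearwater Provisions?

§3.1 is a worker-owned cooperative (not: is a registered nonprofit); revenue $1,425,000 > $1,225,000 → Commercial Registration not required.
§3.2 handles hazardous materials; does not conduct auctions; vehicles 23 ≥ 12 → Hazardous Materials Permit not required.
§3.3 is a worker-owned cooperative (not: is a sole proprietorship); sells goods at retail; revenue $1,425,000 > $575,000 → Operating Permit not required.
§3.4 revenue $1,425,000 > $700,000 → Commercial License not required.
§3.5 is a worker-owned cooperative (not: is a registered nonprofit) → Municipal Certificate not required.
§3.6 sells goods at retail; does not conduct auctions → Compliance Authorization not required.
§3.7 dispenses prescription medication; does not conduct auctions → Pharmacy Authorization not required.

None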